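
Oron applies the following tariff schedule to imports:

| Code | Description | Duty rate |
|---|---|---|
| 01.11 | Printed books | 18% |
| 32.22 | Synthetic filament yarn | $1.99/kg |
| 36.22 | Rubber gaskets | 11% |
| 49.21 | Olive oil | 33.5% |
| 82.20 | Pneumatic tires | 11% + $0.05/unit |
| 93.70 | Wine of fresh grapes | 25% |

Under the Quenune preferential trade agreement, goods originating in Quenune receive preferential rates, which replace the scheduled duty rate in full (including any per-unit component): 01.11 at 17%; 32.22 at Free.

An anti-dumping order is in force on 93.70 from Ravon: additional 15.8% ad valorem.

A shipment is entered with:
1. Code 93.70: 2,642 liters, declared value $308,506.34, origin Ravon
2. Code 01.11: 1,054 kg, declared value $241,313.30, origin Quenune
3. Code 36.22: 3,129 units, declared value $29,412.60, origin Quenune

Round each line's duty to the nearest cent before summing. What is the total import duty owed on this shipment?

Line 1 (93.70, Ravon, 2,642 liters, $308,506.34):
Base rate for 93.70 is 25%.
Additional duty on 93.70 from Ravon: +15.8%. Applied ad valorem rate: 25% + 15.8% = 40.8%.
Duty = $308,506.34 × 40.8% = $125,870.59.
Line 2 (01.11, Quenune, 1,054 kg, $241,313.30):
Base rate for 01.11 is 18%.
Origin Quenune qualifies under the Oron–Quenune agreement and 01.11 is covered: preferential rate 17% applies instead.
Duty = $241,313.30 × 17% = $41,023.26.
Line 3 (36.22, Quenune, 3,129 units, $29,412.60):
Base rate for 36.22 is 11%.
Origin Quenune is the FTA partner but 36.22 is not on the preference list; base rate stands.
Duty = $29,412.60 × 11% = $3,235.39.
Total = $125,870.59 + $41,023.26 + $3,235.39 = $170,129.24.

$170,129.24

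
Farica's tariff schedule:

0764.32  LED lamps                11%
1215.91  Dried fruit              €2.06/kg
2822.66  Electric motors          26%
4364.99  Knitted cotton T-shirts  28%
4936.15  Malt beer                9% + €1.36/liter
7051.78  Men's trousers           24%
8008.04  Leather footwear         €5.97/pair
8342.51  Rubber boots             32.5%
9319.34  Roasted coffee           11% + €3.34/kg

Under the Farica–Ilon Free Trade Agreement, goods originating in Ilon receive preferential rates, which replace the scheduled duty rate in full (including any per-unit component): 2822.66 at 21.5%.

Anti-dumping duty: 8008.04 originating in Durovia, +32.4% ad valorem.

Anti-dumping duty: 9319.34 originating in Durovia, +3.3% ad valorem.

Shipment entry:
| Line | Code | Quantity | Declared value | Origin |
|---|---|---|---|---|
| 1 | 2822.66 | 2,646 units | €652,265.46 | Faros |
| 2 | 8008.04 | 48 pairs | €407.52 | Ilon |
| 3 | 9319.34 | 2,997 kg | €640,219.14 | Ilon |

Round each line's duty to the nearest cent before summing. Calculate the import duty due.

Line 1 (2822.66, Faros, 2,646 units, €652,265.46):
Base rate for 2822.66 is 26%.
2822.66 has an FTA preferential rate, but origin Faros is not Ilon; base rate stands.
Duty = €652,265.46 × 26% = €169,589.02.
Line 2 (8008.04, Ilon, 48 pairs, €407.52):
Base rate for 8008.04 is €5.97/pair.
Origin Ilon is the FTA partner but 8008.04 is not on the preference list; base rate stands.
The additional-duty order on 8008.04 targets Durovia, not Ilon; it does not apply.
Duty = 48 × €5.97 = €286.56.
Line 3 (9319.34, Ilon, 2,997 kg, €640,219.14):
Base rate for 9319.34 is 11% + €3.34/kg.
Origin Ilon is the FTA partner but 9319.34 is not on the preference list; base rate stands.
The additional-duty order on 9319.34 targets Durovia, not Ilon; it does not apply.
Duty = €640,219.14 × 11% + 2,997 × €3.34 = €80,434.09.
Total = €169,589.02 + €286.56 + €80,434.09 = €250,309.67.

€250,309.67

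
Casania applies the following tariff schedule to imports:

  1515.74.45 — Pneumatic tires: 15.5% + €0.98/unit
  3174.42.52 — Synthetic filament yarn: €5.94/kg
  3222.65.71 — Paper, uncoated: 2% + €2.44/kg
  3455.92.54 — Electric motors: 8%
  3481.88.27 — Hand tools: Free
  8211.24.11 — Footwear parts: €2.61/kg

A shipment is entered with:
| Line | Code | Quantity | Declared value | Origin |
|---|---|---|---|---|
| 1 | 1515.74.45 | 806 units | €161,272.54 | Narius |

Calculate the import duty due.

€25,787.12

Line 1 (1515.74.45, Narius, 806 units, €161,272.54):
Base rate for 1515.74.45 is 15.5% + €0.98/unit.
Duty = €161,272.54 × 15.5% + 806 × €0.98 = €25,787.12.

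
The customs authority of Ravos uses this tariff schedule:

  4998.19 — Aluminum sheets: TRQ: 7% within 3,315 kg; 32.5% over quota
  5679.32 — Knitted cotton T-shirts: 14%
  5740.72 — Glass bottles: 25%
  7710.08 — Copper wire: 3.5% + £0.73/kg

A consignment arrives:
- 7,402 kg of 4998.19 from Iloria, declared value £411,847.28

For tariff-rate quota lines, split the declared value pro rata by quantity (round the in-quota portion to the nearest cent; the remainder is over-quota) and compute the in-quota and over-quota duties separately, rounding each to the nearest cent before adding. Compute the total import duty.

Line 1 (4998.19, Iloria, 7,402 kg, £411,847.28):
Code 4998.19 is under a tariff-rate quota (threshold 3,315 kg). In-quota: 3,315 kg at 7%; over-quota: 4,087 kg at 32.5%.
Pro-rata value split: in-quota = £411,847.28 × 3,315/7,402 = £184,446.60; over-quota = £411,847.28 − £184,446.60 = £227,400.68.
In-quota duty = £184,446.60 × 7% = £12,911.26. Over-quota duty = £227,400.68 × 32.5% = £73,905.22.
Line duty = £12,911.26 + £73,905.22 = £86,816.48.

£86,816.48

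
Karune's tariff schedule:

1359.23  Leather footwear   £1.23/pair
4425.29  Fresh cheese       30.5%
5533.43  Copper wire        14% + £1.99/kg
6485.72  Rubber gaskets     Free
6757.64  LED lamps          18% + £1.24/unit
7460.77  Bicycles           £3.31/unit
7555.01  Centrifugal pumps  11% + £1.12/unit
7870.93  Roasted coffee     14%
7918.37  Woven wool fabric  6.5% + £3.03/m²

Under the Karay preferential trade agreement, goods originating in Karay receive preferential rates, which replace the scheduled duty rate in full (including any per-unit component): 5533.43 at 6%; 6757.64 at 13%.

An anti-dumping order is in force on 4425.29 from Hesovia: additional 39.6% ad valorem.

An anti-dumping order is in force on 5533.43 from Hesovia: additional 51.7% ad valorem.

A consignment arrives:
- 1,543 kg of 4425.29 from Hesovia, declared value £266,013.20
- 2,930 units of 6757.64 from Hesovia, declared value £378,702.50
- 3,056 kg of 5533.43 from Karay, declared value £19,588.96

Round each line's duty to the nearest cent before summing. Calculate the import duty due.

Line 1 (4425.29, Hesovia, 1,543 kg, £266,013.20):
Base rate for 4425.29 is 30.5%.
Additional duty on 4425.29 from Hesovia: +39.6%. Applied ad valorem rate: 30.5% + 39.6% = 70.1%.
Duty = £266,013.20 × 70.1% = £186,475.25.
Line 2 (6757.64, Hesovia, 2,930 units, £378,702.50):
Base rate for 6757.64 is 18% + £1.24/unit.
6757.64 has an FTA preferential rate, but origin Hesovia is not Karay; base rate stands.
Duty = £378,702.50 × 18% + 2,930 × £1.24 = £71,799.65.
Line 3 (5533.43, Karay, 3,056 kg, £19,588.96):
Base rate for 5533.43 is 14% + £1.99/kg.
Origin Karay qualifies under the Karune–Karay agreement and 5533.43 is covered: preferential rate 6% applies instead.
The additional-duty order on 5533.43 targets Hesovia, not Karay; it does not apply.
Duty = £19,588.96 × 6% = £1,175.34.
Total = £186,475.25 + £71,799.65 + £1,175.34 = £259,450.24.

£259,450.24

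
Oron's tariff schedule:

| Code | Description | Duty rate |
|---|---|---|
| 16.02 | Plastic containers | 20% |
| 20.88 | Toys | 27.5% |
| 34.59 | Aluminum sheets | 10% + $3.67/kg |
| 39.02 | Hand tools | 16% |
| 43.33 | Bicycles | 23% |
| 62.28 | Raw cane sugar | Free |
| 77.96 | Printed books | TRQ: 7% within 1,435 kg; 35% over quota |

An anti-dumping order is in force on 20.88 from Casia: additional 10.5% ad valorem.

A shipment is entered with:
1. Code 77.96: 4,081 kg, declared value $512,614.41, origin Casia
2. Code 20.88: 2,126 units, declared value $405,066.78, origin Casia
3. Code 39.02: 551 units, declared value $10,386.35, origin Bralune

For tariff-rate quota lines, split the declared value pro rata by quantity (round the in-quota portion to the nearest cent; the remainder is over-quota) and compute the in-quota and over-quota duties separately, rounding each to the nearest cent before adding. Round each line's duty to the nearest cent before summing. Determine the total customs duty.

Line 1 (77.96, Casia, 4,081 kg, $512,614.41):
Code 77.96 is under a tariff-rate quota (threshold 1,435 kg). In-quota: 1,435 kg at 7%; over-quota: 2,646 kg at 35%.
Pro-rata value split: in-quota = $512,614.41 × 1,435/4,081 = $180,250.35; over-quota = $512,614.41 − $180,250.35 = $332,364.06.
In-quota duty = $180,250.35 × 7% = $12,617.52. Over-quota duty = $332,364.06 × 35% = $116,327.42.
Line duty = $12,617.52 + $116,327.42 = $128,944.94.
Line 2 (20.88, Casia, 2,126 units, $405,066.78):
Base rate for 20.88 is 27.5%.
Additional duty on 20.88 from Casia: +10.5%. Applied ad valorem rate: 27.5% + 10.5% = 38%.
Duty = $405,066.78 × 38% = $153,925.38.
Line 3 (39.02, Bralune, 551 units, $10,386.35):
Base rate for 39.02 is 16%.
Duty = $10,386.35 × 16% = $1,661.82.
Total = $128,944.94 + $153,925.38 + $1,661.82 = $284,532.14.

$284,532.14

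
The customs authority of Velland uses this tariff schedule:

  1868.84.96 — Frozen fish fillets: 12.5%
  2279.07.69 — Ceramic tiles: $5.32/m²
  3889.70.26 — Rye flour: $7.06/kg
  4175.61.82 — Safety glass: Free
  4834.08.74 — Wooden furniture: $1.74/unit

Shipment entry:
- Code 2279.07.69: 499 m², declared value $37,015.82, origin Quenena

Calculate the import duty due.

$2,654.68

Line 1 (2279.07.69, Quenena, 499 m², $37,015.82):
Base rate for 2279.07.69 is $5.32/m².
Duty = 499 × $5.32 = $2,654.68.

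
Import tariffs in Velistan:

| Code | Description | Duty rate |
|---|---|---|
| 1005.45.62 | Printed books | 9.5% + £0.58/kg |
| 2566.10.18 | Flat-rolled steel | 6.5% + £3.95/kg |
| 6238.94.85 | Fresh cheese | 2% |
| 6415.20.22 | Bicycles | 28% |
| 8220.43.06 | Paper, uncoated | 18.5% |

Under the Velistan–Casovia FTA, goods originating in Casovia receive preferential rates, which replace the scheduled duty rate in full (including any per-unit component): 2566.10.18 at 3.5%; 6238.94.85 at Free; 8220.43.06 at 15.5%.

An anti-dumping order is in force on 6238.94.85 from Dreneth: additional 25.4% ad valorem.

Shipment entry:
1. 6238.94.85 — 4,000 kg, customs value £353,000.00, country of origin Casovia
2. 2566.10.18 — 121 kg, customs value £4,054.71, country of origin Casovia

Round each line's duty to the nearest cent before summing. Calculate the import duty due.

£141.91

Line 1 (6238.94.85, Casovia, 4,000 kg, £353,000.00):
Base rate for 6238.94.85 is 2%.
Origin Casovia qualifies under the Velistan–Casovia agreement and 6238.94.85 is covered: preferential rate Free applies instead.
The additional-duty order on 6238.94.85 targets Dreneth, not Casovia; it does not apply.
Duty = £353,000.00 × 0% = £0.00.
Line 2 (2566.10.18, Casovia, 121 kg, £4,054.71):
Base rate for 2566.10.18 is 6.5% + £3.95/kg.
Origin Casovia qualifies under the Velistan–Casovia agreement and 2566.10.18 is covered: preferential rate 3.5% applies instead.
Duty = £4,054.71 × 3.5% = £141.91.
Total = £0.00 + £141.91 = £141.91.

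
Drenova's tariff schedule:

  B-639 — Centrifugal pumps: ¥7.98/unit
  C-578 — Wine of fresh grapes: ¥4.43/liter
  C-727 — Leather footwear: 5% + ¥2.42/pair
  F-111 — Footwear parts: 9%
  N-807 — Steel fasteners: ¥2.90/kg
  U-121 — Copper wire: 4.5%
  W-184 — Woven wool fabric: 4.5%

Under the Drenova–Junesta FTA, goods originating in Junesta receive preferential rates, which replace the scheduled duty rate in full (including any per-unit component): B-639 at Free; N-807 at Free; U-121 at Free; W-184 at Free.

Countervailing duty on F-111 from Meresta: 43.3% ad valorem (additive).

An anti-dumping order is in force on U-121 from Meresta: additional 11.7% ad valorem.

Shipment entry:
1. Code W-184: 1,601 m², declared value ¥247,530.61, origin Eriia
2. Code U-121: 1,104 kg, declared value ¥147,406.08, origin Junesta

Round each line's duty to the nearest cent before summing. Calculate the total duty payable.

Line 1 (W-184, Eriia, 1,601 m², ¥247,530.61):
Base rate for W-184 is 4.5%.
W-184 has an FTA preferential rate, but origin Eriia is not Junesta; base rate stands.
Duty = ¥247,530.61 × 4.5% = ¥11,138.88.
Line 2 (U-121, Junesta, 1,104 kg, ¥147,406.08):
Base rate for U-121 is 4.5%.
Origin Junesta qualifies under the Drenova–Junesta agreement and U-121 is covered: preferential rate Free applies instead.
The additional-duty order on U-121 targets Meresta, not Junesta; it does not apply.
Duty = ¥147,406.08 × 0% = ¥0.00.
Total = ¥11,138.88 + ¥0.00 = ¥11,138.88.

¥11,138.88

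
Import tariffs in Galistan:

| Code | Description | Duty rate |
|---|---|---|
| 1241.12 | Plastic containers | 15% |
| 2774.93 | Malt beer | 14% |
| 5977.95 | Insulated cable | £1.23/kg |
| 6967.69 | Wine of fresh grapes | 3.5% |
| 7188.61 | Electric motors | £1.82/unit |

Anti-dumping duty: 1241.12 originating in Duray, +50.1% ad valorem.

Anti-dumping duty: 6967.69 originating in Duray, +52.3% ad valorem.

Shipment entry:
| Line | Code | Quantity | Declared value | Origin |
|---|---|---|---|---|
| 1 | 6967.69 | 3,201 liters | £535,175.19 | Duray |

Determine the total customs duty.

Line 1 (6967.69, Duray, 3,201 liters, £535,175.19):
Base rate for 6967.69 is 3.5%.
Additional duty on 6967.69 from Duray: +52.3%. Applied ad valorem rate: 3.5% + 52.3% = 55.8%.
Duty = £535,175.19 × 55.8% = £298,627.76.

£298,627.76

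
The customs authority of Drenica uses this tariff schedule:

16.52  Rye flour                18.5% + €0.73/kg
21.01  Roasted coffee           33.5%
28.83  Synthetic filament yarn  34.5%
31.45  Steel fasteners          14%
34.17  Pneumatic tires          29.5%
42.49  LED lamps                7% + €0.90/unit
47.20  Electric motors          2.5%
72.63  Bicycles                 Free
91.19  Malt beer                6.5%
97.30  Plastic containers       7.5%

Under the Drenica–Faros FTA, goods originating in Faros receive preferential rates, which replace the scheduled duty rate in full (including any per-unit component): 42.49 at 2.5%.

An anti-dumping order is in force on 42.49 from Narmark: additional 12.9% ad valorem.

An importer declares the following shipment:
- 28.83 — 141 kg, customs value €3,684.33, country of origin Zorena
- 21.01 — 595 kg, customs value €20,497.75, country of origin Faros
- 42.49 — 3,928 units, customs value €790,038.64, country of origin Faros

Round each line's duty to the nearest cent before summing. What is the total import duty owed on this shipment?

€27,888.81

Line 1 (28.83, Zorena, 141 kg, €3,684.33):
Base rate for 28.83 is 34.5%.
Duty = €3,684.33 × 34.5% = €1,271.09.
Line 2 (21.01, Faros, 595 kg, €20,497.75):
Base rate for 21.01 is 33.5%.
Origin Faros is the FTA partner but 21.01 is not on the preference list; base rate stands.
Duty = €20,497.75 × 33.5% = €6,866.75.
Line 3 (42.49, Faros, 3,928 units, €790,038.64):
Base rate for 42.49 is 7% + €0.90/unit.
Origin Faros qualifies under the Drenica–Faros agreement and 42.49 is covered: preferential rate 2.5% applies instead.
The additional-duty order on 42.49 targets Narmark, not Faros; it does not apply.
Duty = €790,038.64 × 2.5% = €19,750.97.
Total = €1,271.09 + €6,866.75 + €19,750.97 = €27,888.81.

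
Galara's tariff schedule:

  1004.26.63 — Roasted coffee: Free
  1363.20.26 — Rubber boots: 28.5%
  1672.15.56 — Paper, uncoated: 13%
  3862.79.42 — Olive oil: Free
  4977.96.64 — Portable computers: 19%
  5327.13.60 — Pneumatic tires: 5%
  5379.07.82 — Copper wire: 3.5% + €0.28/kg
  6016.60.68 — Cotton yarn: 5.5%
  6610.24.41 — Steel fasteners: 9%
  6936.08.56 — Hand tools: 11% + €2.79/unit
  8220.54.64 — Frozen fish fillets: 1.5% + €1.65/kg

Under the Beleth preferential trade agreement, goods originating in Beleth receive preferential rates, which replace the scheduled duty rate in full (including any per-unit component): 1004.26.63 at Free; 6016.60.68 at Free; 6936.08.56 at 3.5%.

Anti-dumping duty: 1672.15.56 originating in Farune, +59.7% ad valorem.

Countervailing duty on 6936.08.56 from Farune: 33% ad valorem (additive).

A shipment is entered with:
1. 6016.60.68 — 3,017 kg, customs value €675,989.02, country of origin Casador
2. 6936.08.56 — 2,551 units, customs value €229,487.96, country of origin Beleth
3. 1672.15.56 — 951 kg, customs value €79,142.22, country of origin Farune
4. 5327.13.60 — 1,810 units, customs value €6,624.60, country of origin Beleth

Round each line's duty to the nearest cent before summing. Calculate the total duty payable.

Line 1 (6016.60.68, Casador, 3,017 kg, €675,989.02):
Base rate for 6016.60.68 is 5.5%.
6016.60.68 has an FTA preferential rate, but origin Casador is not Beleth; base rate stands.
Duty = €675,989.02 × 5.5% = €37,179.40.
Line 2 (6936.08.56, Beleth, 2,551 units, €229,487.96):
Base rate for 6936.08.56 is 11% + €2.79/unit.
Origin Beleth qualifies under the Galara–Beleth agreement and 6936.08.56 is covered: preferential rate 3.5% applies instead.
The additional-duty order on 6936.08.56 targets Farune, not Beleth; it does not apply.
Duty = €229,487.96 × 3.5% = €8,032.08.
Line 3 (1672.15.56, Farune, 951 kg, €79,142.22):
Base rate for 1672.15.56 is 13%.
Additional duty on 1672.15.56 from Farune: +59.7%. Applied ad valorem rate: 13% + 59.7% = 72.7%.
Duty = €79,142.22 × 72.7% = €57,536.39.
Line 4 (5327.13.60, Beleth, 1,810 units, €6,624.60):
Base rate for 5327.13.60 is 5%.
Origin Beleth is the FTA partner but 5327.13.60 is not on the preference list; base rate stands.
Duty = €6,624.60 × 5% = €331.23.
Total = €37,179.40 + €8,032.08 + €57,536.39 + €331.23 = €103,079.10.

€103,079.10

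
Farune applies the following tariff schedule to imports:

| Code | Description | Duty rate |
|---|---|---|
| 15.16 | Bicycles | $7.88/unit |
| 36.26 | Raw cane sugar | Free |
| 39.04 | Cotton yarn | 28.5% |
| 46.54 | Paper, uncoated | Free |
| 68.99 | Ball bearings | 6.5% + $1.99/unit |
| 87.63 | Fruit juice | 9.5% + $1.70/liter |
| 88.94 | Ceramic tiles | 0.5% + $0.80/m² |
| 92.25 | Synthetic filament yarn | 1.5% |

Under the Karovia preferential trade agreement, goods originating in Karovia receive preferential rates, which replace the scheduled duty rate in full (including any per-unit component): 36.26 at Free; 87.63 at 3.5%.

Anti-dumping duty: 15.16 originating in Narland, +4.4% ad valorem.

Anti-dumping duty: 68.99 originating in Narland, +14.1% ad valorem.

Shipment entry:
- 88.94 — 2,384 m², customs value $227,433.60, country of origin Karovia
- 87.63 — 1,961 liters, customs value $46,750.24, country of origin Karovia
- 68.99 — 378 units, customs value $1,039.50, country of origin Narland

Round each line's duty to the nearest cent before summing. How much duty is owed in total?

$5,646.99

Line 1 (88.94, Karovia, 2,384 m², $227,433.60):
Base rate for 88.94 is 0.5% + $0.80/m².
Origin Karovia is the FTA partner but 88.94 is not on the preference list; base rate stands.
Duty = $227,433.60 × 0.5% + 2,384 × $0.80 = $3,044.37.
Line 2 (87.63, Karovia, 1,961 liters, $46,750.24):
Base rate for 87.63 is 9.5% + $1.70/liter.
Origin Karovia qualifies under the Farune–Karovia agreement and 87.63 is covered: preferential rate 3.5% applies instead.
Duty = $46,750.24 × 3.5% = $1,636.26.
Line 3 (68.99, Narland, 378 units, $1,039.50):
Base rate for 68.99 is 6.5% + $1.99/unit.
Additional duty on 68.99 from Narland: +14.1%. Applied ad valorem rate: 6.5% + 14.1% = 20.6%.
Duty = $1,039.50 × 20.6% + 378 × $1.99 = $966.36.
Total = $3,044.37 + $1,636.26 + $966.36 = $5,646.99.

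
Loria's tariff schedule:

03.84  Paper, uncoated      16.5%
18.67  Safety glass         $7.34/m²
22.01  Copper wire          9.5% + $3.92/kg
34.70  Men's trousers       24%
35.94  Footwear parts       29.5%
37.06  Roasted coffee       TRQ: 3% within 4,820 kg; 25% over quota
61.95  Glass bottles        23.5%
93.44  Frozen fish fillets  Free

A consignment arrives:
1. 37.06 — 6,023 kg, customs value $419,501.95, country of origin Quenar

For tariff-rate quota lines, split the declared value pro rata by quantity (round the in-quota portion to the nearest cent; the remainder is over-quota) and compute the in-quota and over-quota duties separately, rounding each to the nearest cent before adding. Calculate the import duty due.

$31,018.63

Line 1 (37.06, Quenar, 6,023 kg, $419,501.95):
Code 37.06 is under a tariff-rate quota (threshold 4,820 kg). In-quota: 4,820 kg at 3%; over-quota: 1,203 kg at 25%.
Pro-rata value split: in-quota = $419,501.95 × 4,820/6,023 = $335,713.00; over-quota = $419,501.95 − $335,713.00 = $83,788.95.
In-quota duty = $335,713.00 × 3% = $10,071.39. Over-quota duty = $83,788.95 × 25% = $20,947.24.
Line duty = $10,071.39 + $20,947.24 = $31,018.63.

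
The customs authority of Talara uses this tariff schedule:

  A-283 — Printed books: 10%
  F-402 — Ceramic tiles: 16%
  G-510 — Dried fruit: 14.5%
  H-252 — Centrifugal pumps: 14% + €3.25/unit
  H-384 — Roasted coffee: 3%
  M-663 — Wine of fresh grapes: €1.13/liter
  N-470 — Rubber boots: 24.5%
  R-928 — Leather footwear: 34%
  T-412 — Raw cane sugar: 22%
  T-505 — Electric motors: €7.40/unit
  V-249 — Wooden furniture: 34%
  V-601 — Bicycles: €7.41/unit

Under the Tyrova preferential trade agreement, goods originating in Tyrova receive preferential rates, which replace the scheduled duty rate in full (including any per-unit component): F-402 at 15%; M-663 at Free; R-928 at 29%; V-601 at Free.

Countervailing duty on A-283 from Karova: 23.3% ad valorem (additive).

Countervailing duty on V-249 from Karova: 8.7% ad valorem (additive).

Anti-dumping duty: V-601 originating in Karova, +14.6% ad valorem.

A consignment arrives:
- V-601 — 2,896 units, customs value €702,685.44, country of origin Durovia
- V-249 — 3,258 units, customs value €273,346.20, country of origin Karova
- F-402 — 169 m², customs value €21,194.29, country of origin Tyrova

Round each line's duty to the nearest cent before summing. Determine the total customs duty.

Line 1 (V-601, Durovia, 2,896 units, €702,685.44):
Base rate for V-601 is €7.41/unit.
V-601 has an FTA preferential rate, but origin Durovia is not Tyrova; base rate stands.
The additional-duty order on V-601 targets Karova, not Durovia; it does not apply.
Duty = 2,896 × €7.41 = €21,459.36.
Line 2 (V-249, Karova, 3,258 units, €273,346.20):
Base rate for V-249 is 34%.
Additional duty on V-249 from Karova: +8.7%. Applied ad valorem rate: 34% + 8.7% = 42.7%.
Duty = €273,346.20 × 42.7% = €116,718.83.
Line 3 (F-402, Tyrova, 169 m², €21,194.29):
Base rate for F-402 is 16%.
Origin Tyrova qualifies under the Talara–Tyrova agreement and F-402 is covered: preferential rate 15% applies instead.
Duty = €21,194.29 × 15% = €3,179.14.
Total = €21,459.36 + €116,718.83 + €3,179.14 = €141,357.33.

€141,357.33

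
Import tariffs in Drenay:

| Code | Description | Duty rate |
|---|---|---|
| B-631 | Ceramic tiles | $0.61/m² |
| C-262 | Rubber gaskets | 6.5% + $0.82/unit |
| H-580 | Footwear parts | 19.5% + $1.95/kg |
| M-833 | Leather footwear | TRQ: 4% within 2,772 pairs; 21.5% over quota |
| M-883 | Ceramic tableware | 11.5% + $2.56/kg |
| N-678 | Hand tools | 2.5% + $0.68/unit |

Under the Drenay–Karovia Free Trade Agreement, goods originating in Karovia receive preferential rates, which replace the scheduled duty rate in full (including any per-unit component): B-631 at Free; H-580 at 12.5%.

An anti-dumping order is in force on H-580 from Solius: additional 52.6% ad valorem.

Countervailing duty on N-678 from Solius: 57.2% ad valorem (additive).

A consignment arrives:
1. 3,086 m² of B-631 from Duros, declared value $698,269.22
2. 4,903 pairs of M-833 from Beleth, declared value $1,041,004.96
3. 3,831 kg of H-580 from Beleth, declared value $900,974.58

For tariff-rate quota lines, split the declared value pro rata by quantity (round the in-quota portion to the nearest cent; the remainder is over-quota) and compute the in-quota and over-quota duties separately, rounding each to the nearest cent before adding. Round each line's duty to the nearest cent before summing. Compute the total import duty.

Line 1 (B-631, Duros, 3,086 m², $698,269.22):
Base rate for B-631 is $0.61/m².
B-631 has an FTA preferential rate, but origin Duros is not Karovia; base rate stands.
Duty = 3,086 × $0.61 = $1,882.46.
Line 2 (M-833, Beleth, 4,903 pairs, $1,041,004.96):
Code M-833 is under a tariff-rate quota (threshold 2,772 pairs). In-quota: 2,772 pairs at 4%; over-quota: 2,131 pairs at 21.5%.
Pro-rata value split: in-quota = $1,041,004.96 × 2,772/4,903 = $588,551.04; over-quota = $1,041,004.96 − $588,551.04 = $452,453.92.
In-quota duty = $588,551.04 × 4% = $23,542.04. Over-quota duty = $452,453.92 × 21.5% = $97,277.59.
Line duty = $23,542.04 + $97,277.59 = $120,819.63.
Line 3 (H-580, Beleth, 3,831 kg, $900,974.58):
Base rate for H-580 is 19.5% + $1.95/kg.
H-580 has an FTA preferential rate, but origin Beleth is not Karovia; base rate stands.
The additional-duty order on H-580 targets Solius, not Beleth; it does not apply.
Duty = $900,974.58 × 19.5% + 3,831 × $1.95 = $183,160.49.
Total = $1,882.46 + $120,819.63 + $183,160.49 = $305,862.58.

$305,862.58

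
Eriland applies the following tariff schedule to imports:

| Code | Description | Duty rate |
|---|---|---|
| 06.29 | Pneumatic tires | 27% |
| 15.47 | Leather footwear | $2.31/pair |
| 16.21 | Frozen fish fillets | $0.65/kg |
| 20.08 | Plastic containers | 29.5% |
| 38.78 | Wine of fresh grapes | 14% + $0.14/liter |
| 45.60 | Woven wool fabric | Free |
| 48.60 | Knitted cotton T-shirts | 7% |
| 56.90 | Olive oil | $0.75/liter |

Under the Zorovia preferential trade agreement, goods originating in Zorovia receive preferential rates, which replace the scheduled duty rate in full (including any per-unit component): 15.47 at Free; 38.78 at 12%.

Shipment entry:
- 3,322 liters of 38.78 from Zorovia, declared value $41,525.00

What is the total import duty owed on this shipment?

$4,983.00

Line 1 (38.78, Zorovia, 3,322 liters, $41,525.00):
Base rate for 38.78 is 14% + $0.14/liter.
Origin Zorovia qualifies under the Eriland–Zorovia agreement and 38.78 is covered: preferential rate 12% applies instead.
Duty = $41,525.00 × 12% = $4,983.00.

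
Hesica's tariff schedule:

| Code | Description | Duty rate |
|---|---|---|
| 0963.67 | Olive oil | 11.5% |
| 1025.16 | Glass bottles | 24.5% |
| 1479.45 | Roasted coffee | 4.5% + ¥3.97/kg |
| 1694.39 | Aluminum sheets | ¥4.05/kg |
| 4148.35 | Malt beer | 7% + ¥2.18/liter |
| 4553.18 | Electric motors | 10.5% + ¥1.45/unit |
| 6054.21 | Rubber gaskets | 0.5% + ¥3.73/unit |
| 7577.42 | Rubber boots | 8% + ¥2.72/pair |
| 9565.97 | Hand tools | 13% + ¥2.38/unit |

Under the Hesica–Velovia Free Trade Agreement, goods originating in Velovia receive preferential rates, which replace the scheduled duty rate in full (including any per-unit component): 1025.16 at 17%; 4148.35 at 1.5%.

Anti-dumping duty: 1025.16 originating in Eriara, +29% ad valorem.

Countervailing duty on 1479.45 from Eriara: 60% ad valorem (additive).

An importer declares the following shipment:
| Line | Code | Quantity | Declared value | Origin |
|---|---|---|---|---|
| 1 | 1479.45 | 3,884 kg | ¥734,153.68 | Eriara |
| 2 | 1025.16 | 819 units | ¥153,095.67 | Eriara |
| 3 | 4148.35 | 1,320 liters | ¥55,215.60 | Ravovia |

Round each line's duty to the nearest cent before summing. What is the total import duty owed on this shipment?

Line 1 (1479.45, Eriara, 3,884 kg, ¥734,153.68):
Base rate for 1479.45 is 4.5% + ¥3.97/kg.
Additional duty on 1479.45 from Eriara: +60%. Applied ad valorem rate: 4.5% + 60% = 64.5%.
Duty = ¥734,153.68 × 64.5% + 3,884 × ¥3.97 = ¥488,948.60.
Line 2 (1025.16, Eriara, 819 units, ¥153,095.67):
Base rate for 1025.16 is 24.5%.
1025.16 has an FTA preferential rate, but origin Eriara is not Velovia; base rate stands.
Additional duty on 1025.16 from Eriara: +29%. Applied ad valorem rate: 24.5% + 29% = 53.5%.
Duty = ¥153,095.67 × 53.5% = ¥81,906.18.
Line 3 (4148.35, Ravovia, 1,320 liters, ¥55,215.60):
Base rate for 4148.35 is 7% + ¥2.18/liter.
4148.35 has an FTA preferential rate, but origin Ravovia is not Velovia; base rate stands.
Duty = ¥55,215.60 × 7% + 1,320 × ¥2.18 = ¥6,742.69.
Total = ¥488,948.60 + ¥81,906.18 + ¥6,742.69 = ¥577,597.47.

¥577,597.47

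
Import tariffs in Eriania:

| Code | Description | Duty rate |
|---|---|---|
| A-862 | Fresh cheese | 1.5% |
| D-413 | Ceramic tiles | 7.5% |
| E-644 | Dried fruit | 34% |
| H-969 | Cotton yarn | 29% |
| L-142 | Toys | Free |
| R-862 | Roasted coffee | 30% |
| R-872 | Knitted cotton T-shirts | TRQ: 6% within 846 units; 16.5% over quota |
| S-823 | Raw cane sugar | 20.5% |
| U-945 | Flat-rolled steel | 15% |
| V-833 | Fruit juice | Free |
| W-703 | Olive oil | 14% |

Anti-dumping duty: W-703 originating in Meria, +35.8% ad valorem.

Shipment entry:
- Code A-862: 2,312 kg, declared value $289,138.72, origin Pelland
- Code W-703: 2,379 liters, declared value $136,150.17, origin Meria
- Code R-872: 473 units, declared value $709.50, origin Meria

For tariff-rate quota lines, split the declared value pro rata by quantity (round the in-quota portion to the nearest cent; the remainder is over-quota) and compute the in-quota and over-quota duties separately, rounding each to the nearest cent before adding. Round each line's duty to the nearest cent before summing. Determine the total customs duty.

Line 1 (A-862, Pelland, 2,312 kg, $289,138.72):
Base rate for A-862 is 1.5%.
Duty = $289,138.72 × 1.5% = $4,337.08.
Line 2 (W-703, Meria, 2,379 liters, $136,150.17):
Base rate for W-703 is 14%.
Additional duty on W-703 from Meria: +35.8%. Applied ad valorem rate: 14% + 35.8% = 49.8%.
Duty = $136,150.17 × 49.8% = $67,802.78.
Line 3 (R-872, Meria, 473 units, $709.50):
Code R-872 is under a tariff-rate quota (threshold 846 units). Quantity 473 units is within the quota, so the in-quota rate 6% applies to the full value.
Duty = $709.50 × 6% = $42.57.
Total = $4,337.08 + $67,802.78 + $42.57 = $72,182.43.

$72,182.43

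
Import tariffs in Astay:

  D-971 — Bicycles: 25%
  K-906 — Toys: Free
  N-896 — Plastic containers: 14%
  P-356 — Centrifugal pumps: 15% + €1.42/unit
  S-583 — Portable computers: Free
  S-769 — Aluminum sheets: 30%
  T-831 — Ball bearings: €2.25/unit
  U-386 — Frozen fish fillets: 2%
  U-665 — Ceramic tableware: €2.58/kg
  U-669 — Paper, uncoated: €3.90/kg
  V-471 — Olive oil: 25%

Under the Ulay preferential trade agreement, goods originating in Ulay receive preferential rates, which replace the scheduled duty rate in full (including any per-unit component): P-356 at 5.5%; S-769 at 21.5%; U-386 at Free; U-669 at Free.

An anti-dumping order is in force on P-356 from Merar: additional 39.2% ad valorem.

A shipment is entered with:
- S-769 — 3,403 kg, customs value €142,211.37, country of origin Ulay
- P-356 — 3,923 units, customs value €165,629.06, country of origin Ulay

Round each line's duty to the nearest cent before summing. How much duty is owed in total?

Line 1 (S-769, Ulay, 3,403 kg, €142,211.37):
Base rate for S-769 is 30%.
Origin Ulay qualifies under the Astay–Ulay agreement and S-769 is covered: preferential rate 21.5% applies instead.
Duty = €142,211.37 × 21.5% = €30,575.44.
Line 2 (P-356, Ulay, 3,923 units, €165,629.06):
Base rate for P-356 is 15% + €1.42/unit.
Origin Ulay qualifies under the Astay–Ulay agreement and P-356 is covered: preferential rate 5.5% applies instead.
The additional-duty order on P-356 targets Merar, not Ulay; it does not apply.
Duty = €165,629.06 × 5.5% = €9,109.60.
Total = €30,575.44 + €9,109.60 = €39,685.04.

€39,685.04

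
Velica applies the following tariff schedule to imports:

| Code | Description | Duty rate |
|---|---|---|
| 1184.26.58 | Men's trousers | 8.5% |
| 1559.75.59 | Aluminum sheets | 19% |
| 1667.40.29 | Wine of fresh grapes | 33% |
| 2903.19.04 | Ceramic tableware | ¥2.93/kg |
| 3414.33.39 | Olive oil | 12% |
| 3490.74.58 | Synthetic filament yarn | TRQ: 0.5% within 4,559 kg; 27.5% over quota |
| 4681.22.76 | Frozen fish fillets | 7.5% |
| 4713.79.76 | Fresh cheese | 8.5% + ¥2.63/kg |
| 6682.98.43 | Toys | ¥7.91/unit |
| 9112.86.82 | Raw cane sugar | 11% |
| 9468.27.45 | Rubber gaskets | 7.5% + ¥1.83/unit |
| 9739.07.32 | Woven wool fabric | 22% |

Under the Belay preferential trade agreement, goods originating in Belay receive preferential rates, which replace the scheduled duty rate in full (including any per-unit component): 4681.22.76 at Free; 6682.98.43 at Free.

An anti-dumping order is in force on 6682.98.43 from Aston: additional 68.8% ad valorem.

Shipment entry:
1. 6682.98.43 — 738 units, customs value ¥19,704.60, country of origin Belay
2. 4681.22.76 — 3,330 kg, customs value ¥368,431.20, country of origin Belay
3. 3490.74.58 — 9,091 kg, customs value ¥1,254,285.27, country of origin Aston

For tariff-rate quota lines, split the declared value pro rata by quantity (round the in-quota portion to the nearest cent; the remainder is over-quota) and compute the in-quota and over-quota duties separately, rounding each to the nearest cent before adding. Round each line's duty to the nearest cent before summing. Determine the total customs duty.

¥175,097.04

Line 1 (6682.98.43, Belay, 738 units, ¥19,704.60):
Base rate for 6682.98.43 is ¥7.91/unit.
Origin Belay qualifies under the Velica–Belay agreement and 6682.98.43 is covered: preferential rate Free applies instead.
The additional-duty order on 6682.98.43 targets Aston, not Belay; it does not apply.
Duty = ¥19,704.60 × 0% = ¥0.00.
Line 2 (4681.22.76, Belay, 3,330 kg, ¥368,431.20):
Base rate for 4681.22.76 is 7.5%.
Origin Belay qualifies under the Velica–Belay agreement and 4681.22.76 is covered: preferential rate Free applies instead.
Duty = ¥368,431.20 × 0% = ¥0.00.
Line 3 (3490.74.58, Aston, 9,091 kg, ¥1,254,285.27):
Code 3490.74.58 is under a tariff-rate quota (threshold 4,559 kg). In-quota: 4,559 kg at 0.5%; over-quota: 4,532 kg at 27.5%.
Pro-rata value split: in-quota = ¥1,254,285.27 × 4,559/9,091 = ¥629,005.23; over-quota = ¥1,254,285.27 − ¥629,005.23 = ¥625,280.04.
In-quota duty = ¥629,005.23 × 0.5% = ¥3,145.03. Over-quota duty = ¥625,280.04 × 27.5% = ¥171,952.01.
Line duty = ¥3,145.03 + ¥171,952.01 = ¥175,097.04.
Total = ¥0.00 + ¥0.00 + ¥175,097.04 = ¥175,097.04.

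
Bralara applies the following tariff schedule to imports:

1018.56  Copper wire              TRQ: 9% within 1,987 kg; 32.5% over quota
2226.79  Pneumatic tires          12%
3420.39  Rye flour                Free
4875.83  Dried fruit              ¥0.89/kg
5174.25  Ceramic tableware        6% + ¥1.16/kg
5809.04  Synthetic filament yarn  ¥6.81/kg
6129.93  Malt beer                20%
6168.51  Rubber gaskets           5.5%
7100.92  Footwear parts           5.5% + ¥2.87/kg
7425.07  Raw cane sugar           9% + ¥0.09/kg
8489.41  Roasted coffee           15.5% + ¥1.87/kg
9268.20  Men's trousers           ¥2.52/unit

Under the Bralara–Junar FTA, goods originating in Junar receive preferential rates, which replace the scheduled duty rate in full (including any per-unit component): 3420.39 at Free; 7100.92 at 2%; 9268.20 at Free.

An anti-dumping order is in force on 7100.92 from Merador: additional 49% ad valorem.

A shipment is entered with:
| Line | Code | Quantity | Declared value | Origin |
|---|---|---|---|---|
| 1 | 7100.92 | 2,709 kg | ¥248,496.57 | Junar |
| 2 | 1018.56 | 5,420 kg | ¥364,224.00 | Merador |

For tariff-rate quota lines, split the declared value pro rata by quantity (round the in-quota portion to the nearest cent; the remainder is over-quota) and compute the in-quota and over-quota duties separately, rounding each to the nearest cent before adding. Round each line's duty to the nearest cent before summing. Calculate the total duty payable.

¥91,964.03

Line 1 (7100.92, Junar, 2,709 kg, ¥248,496.57):
Base rate for 7100.92 is 5.5% + ¥2.87/kg.
Origin Junar qualifies under the Bralara–Junar agreement and 7100.92 is covered: preferential rate 2% applies instead.
The additional-duty order on 7100.92 targets Merador, not Junar; it does not apply.
Duty = ¥248,496.57 × 2% = ¥4,969.93.
Line 2 (1018.56, Merador, 5,420 kg, ¥364,224.00):
Code 1018.56 is under a tariff-rate quota (threshold 1,987 kg). In-quota: 1,987 kg at 9%; over-quota: 3,433 kg at 32.5%.
Pro-rata value split: in-quota = ¥364,224.00 × 1,987/5,420 = ¥133,526.40; over-quota = ¥364,224.00 − ¥133,526.40 = ¥230,697.60.
In-quota duty = ¥133,526.40 × 9% = ¥12,017.38. Over-quota duty = ¥230,697.60 × 32.5% = ¥74,976.72.
Line duty = ¥12,017.38 + ¥74,976.72 = ¥86,994.10.
Total = ¥4,969.93 + ¥86,994.10 = ¥91,964.03.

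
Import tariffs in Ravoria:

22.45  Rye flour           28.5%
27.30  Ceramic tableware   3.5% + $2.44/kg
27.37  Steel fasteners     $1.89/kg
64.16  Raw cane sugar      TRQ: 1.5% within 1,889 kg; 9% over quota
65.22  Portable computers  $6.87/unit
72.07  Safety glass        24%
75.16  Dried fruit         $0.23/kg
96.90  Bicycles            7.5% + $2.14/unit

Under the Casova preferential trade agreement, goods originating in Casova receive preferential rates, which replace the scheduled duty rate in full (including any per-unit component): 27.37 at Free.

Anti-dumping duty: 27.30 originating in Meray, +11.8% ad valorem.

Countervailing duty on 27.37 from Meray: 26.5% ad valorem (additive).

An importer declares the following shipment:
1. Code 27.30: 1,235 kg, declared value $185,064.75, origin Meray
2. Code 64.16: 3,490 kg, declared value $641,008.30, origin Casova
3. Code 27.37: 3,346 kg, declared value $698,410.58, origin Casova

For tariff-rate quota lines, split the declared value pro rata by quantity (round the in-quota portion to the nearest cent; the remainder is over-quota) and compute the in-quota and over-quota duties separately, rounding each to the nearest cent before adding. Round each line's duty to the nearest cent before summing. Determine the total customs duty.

$62,997.61

Line 1 (27.30, Meray, 1,235 kg, $185,064.75):
Base rate for 27.30 is 3.5% + $2.44/kg.
Additional duty on 27.30 from Meray: +11.8%. Applied ad valorem rate: 3.5% + 11.8% = 15.3%.
Duty = $185,064.75 × 15.3% + 1,235 × $2.44 = $31,328.31.
Line 2 (64.16, Casova, 3,490 kg, $641,008.30):
Code 64.16 is under a tariff-rate quota (threshold 1,889 kg). In-quota: 1,889 kg at 1.5%; over-quota: 1,601 kg at 9%.
Pro-rata value split: in-quota = $641,008.30 × 1,889/3,490 = $346,952.63; over-quota = $641,008.30 − $346,952.63 = $294,055.67.
In-quota duty = $346,952.63 × 1.5% = $5,204.29. Over-quota duty = $294,055.67 × 9% = $26,465.01.
Line duty = $5,204.29 + $26,465.01 = $31,669.30.
Line 3 (27.37, Casova, 3,346 kg, $698,410.58):
Base rate for 27.37 is $1.89/kg.
Origin Casova qualifies under the Ravoria–Casova agreement and 27.37 is covered: preferential rate Free applies instead.
The additional-duty order on 27.37 targets Meray, not Casova; it does not apply.
Duty = $698,410.58 × 0% = $0.00.
Total = $31,328.31 + $31,669.30 + $0.00 = $62,997.61.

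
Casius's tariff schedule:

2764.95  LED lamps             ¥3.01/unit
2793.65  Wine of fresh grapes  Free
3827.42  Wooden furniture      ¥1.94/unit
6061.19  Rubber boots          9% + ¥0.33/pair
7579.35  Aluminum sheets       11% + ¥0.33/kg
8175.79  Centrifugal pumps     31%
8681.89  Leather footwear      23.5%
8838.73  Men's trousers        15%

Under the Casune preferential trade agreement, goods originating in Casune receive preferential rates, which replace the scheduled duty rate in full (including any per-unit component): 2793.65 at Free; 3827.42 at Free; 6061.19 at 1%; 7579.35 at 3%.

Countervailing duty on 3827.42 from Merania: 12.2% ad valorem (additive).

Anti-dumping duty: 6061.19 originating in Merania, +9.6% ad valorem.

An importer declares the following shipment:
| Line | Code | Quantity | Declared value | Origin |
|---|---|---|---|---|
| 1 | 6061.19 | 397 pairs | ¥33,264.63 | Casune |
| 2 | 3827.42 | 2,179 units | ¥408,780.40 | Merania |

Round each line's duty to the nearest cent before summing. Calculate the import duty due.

Line 1 (6061.19, Casune, 397 pairs, ¥33,264.63):
Base rate for 6061.19 is 9% + ¥0.33/pair.
Origin Casune qualifies under the Casius–Casune agreement and 6061.19 is covered: preferential rate 1% applies instead.
The additional-duty order on 6061.19 targets Merania, not Casune; it does not apply.
Duty = ¥33,264.63 × 1% = ¥332.65.
Line 2 (3827.42, Merania, 2,179 units, ¥408,780.40):
Base rate for 3827.42 is ¥1.94/unit.
3827.42 has an FTA preferential rate, but origin Merania is not Casune; base rate stands.
Additional duty on 3827.42 from Merania: +12.2% ad valorem. Applied ad valorem rate = 12.2%.
Duty = ¥408,780.40 × 12.2% + 2,179 × ¥1.94 = ¥54,098.47.
Total = ¥332.65 + ¥54,098.47 = ¥54,431.12.

¥54,431.12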